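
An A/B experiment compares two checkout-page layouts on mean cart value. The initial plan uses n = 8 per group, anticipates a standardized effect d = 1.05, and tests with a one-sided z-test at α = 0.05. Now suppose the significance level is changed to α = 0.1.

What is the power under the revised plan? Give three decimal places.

Power ≈ 0.793

δ = d·√(n/2) = 1.05 × √(8/2) = 2.1000 (unchanged). New critical value: z_{0.1} = 1.282.
Revised power = Φ(δ − 1.282) = Φ(0.818) = 0.7934.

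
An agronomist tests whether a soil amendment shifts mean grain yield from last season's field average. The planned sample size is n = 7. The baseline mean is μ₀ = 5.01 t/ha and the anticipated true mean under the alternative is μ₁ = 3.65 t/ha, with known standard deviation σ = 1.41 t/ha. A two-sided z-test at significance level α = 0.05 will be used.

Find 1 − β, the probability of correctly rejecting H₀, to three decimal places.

Power ≈ 0.723

Standardized effect: d = |μ₁ − μ₀| / σ = |3.65 − 5.01| / 1.41 = 0.9645
Noncentrality parameter: δ = d·√n = 0.9645 × √7 = 2.5519
Two-sided α = 0.05 → critical value z_{0.025} = 1.960.
Power = Φ(δ − 1.960) + Φ(−δ − 1.960) = Φ(0.592) + Φ(-4.512) = 0.7231 + 0.0000 = 0.7231.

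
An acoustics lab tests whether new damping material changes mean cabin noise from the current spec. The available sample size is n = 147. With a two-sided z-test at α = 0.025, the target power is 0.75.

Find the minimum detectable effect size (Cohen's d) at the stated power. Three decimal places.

d ≈ 0.240

Required noncentrality: δ = z_{0.0125} + z_{0.25} = 2.241 + 0.674 = 2.916.
(Lower-tail contribution to power is negligible for δ > 0.)
δ = d·√n ⇒ d = δ/√n = 2.916/√147 = 0.2405.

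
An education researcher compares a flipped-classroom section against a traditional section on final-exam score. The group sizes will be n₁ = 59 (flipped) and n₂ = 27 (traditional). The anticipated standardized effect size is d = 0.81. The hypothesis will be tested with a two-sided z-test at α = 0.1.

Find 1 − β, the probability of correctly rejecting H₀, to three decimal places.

Power ≈ 0.967

Noncentrality parameter: δ = d / √(1/n₁ + 1/n₂) = 0.81 / √(1/59 + 1/27) = 3.4861
Critical value for a two-sided test at α = 0.1: z_{α/2} = 1.645.
Power = Φ(δ − 1.645) + Φ(−δ − 1.645) = Φ(1.841) + Φ(-5.131) = 0.9672 + 0.0000 = 0.9672.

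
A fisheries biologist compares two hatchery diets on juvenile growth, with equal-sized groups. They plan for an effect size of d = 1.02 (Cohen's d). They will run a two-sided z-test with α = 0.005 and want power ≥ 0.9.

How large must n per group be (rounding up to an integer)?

n = 33 per group

For power 0.9 need Φ(δ − z_{0.0025}) = 0.9, so δ = z_{0.0025} + z_{0.10} = 2.807 + 1.282 = 4.089.
(For δ > 0 the lower-tail rejection region contributes negligibly to power, so the one-term inversion is standard.)
δ = d·√(n/2) ⇒ n = 2(δ/d)² = 2 × (4.089 / 1.02)² = 32.13.
Round up to the next whole unit.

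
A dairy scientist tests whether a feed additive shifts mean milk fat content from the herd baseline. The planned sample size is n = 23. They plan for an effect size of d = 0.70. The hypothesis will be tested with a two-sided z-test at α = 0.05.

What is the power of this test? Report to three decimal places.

Noncentrality parameter: δ = d·√n = 0.70 × √23 = 3.3571
Critical value for a two-sided test at α = 0.05: z_{α/2} = 1.960.
Power = Φ(δ − 1.960) + Φ(−δ − 1.960) = Φ(1.397) + Φ(-5.317) = 0.9188 + 0.0000 = 0.9188.

Power ≈ 0.919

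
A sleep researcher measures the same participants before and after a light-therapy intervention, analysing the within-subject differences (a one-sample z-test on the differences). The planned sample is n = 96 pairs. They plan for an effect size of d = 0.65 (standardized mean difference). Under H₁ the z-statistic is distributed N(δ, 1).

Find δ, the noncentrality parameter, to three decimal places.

The noncentrality parameter scales effect size by the design's sample-size factor: δ = d·√n = 0.65 × √96 = 6.3687

δ ≈ 6.369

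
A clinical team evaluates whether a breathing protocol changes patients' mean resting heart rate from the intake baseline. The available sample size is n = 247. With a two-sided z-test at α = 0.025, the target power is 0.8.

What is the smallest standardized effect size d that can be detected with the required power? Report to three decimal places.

d ≈ 0.196

Need Φ(δ − 2.241) = 0.8, so δ = 2.241 + 0.842 = 3.083.
(The second rejection-region term Φ(−δ − z_{α/2}) is negligible and dropped.)
δ = d·√n ⇒ d = δ/√n = 3.083/√247 = 0.1962.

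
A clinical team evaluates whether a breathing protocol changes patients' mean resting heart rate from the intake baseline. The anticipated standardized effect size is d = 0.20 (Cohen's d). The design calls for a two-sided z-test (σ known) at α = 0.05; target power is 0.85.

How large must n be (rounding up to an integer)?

n = 225

Set Φ(δ − 1.960) = 0.85; then δ − 1.960 = Φ⁻¹(0.85) = 1.036, giving δ = 2.996.
(The Φ(−δ − z_{α/2}) term is vanishingly small for δ > 0 and is dropped in the standard sample-size formula.)
δ = d·√n ⇒ n = (δ/d)² = (2.996 / 0.20)² = 224.46.
Round up to the next whole unit.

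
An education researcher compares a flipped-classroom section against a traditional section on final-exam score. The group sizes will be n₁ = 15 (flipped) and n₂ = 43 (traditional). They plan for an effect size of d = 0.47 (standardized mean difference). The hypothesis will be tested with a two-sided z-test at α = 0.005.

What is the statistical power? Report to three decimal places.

Noncentrality parameter: δ = d / √(1/n₁ + 1/n₂) = 0.47 / √(1/15 + 1/43) = 1.5673
Critical value for a two-sided test at α = 0.005: z_{α/2} = 2.807.
Power = Φ(δ − 2.807) + Φ(−δ − 2.807) = Φ(-1.240) + Φ(-4.374) = 0.1075 + 0.0000 = 0.1076.

Power ≈ 0.108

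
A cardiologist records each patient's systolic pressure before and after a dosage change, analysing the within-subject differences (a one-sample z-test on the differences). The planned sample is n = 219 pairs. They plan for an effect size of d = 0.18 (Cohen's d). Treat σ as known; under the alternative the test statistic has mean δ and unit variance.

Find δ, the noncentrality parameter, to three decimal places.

δ ≈ 2.664

δ = d·√n = 0.18 × √219 = 2.6638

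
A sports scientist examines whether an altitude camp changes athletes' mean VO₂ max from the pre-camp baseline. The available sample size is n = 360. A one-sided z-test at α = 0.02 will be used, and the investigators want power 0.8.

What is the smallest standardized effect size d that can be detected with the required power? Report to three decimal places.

Required noncentrality: δ = z_{0.02} + z_{0.20} = 2.054 + 0.842 = 2.895.
δ = d·√n ⇒ d = δ/√n = 2.895/√360 = 0.1526.

d ≈ 0.153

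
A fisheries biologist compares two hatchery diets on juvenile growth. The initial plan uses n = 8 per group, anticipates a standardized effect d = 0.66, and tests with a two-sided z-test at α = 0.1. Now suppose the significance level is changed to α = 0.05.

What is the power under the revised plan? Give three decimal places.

Power ≈ 0.262

δ = d·√(n/2) = 0.66 × √(8/2) = 1.3200 (unchanged). New critical value: z_{0.025} = 1.960.
Revised power = Φ(δ − 1.960) + Φ(−δ − 1.960) = Φ(-0.640) + Φ(-3.280) = 0.2611 + 0.0005 = 0.2616.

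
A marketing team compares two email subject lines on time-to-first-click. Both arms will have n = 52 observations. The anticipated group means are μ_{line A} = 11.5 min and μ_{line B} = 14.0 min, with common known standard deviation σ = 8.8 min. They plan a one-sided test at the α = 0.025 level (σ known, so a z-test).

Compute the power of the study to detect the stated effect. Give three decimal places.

Standardized effect: d = |μ_{line A} − μ_{line B}| / σ = |11.5 − 14.0| / 8.8 = 0.2841
Noncentrality parameter: δ = d·√(n/2) = 0.2841 × √(52/2) = 1.4486
Critical value for a one-sided test at α = 0.025: z_α = 1.960.
Power = P(Z > 1.960 − δ) = Φ(-0.511) = 0.3045.

Power ≈ 0.305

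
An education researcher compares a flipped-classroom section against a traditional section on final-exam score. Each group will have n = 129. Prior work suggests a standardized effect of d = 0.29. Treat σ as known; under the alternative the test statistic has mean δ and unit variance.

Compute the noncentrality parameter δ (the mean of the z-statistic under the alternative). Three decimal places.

δ = d·√(n/2) = 0.29 × √(129/2) = 2.3290

δ ≈ 2.329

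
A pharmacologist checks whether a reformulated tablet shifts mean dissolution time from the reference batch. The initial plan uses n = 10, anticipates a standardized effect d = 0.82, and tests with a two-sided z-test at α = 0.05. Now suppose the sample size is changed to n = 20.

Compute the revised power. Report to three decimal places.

Power ≈ 0.956

With n = 20: δ = d·√n = 0.82 × √20 = 3.6672. Critical value z_{0.025} = 1.960.
Revised power = Φ(δ − 1.960) + Φ(−δ − 1.960) = Φ(1.707) + Φ(-5.627) = 0.9561 + 0.0000 = 0.9561.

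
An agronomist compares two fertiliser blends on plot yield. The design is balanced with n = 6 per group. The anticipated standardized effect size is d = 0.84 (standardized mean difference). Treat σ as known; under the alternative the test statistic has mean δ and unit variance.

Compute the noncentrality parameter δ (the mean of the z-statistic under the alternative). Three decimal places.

δ ≈ 1.455

The noncentrality parameter scales effect size by the design's sample-size factor: δ = d·√(n/2) = 0.84 × √(6/2) = 1.4549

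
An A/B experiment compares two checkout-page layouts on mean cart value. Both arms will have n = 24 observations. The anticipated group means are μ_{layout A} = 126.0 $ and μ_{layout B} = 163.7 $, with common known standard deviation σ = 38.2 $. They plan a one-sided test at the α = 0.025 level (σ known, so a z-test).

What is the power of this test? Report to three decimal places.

Standardized effect: d = |μ_{layout A} − μ_{layout B}| / σ = |126.0 − 163.7| / 38.2 = 0.9869
Noncentrality parameter: δ = d·√(n/2) = 0.9869 × √(24/2) = 3.4188
Critical value for a one-sided test at α = 0.025: z_α = 1.960.
Power = Φ(δ − 1.960) = Φ(1.459) = 0.9277.

Power ≈ 0.928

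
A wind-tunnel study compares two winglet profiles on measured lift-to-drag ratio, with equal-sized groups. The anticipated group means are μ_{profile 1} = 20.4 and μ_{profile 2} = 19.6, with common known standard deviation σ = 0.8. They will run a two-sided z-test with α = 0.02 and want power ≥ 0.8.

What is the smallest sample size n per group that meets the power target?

Standardized effect: d = |μ_{profile 1} − μ_{profile 2}| / σ = |20.4 − 19.6| / 0.8 = 1.0000
Set Φ(δ − 2.326) = 0.8; then δ − 2.326 = Φ⁻¹(0.8) = 0.842, giving δ = 3.168.
(The Φ(−δ − z_{α/2}) term is vanishingly small for δ > 0 and is dropped in the standard sample-size formula.)
δ = d·√(n/2) ⇒ n = 2(δ/d)² = 2 × (3.168 / 1.0000)² = 20.07.
Rounding up, n = 21 per group.

n = 21 per group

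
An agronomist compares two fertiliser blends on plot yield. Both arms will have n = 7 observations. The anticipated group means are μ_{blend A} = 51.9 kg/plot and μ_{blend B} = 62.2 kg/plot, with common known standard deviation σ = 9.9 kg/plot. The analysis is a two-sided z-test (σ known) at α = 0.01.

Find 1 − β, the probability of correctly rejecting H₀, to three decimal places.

Power ≈ 0.265

Standardized effect: d = |μ_{blend A} − μ_{blend B}| / σ = |51.9 − 62.2| / 9.9 = 1.0404
Noncentrality parameter: δ = d·√(n/2) = 1.0404 × √(7/2) = 1.9464
Two-sided α = 0.01 → critical value z_{0.005} = 2.576.
Power = Φ(δ − 2.576) + Φ(−δ − 2.576) = Φ(-0.629) + Φ(-4.522) = 0.2645 + 0.0000 = 0.2645.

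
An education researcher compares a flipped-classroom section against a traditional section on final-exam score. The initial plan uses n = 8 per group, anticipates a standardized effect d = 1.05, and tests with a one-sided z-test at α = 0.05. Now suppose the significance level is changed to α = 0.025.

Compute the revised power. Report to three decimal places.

Power ≈ 0.556

δ = d·√(n/2) = 1.05 × √(8/2) = 2.1000 (unchanged). New critical value: z_{0.025} = 1.960.
Revised power = P(Z > 1.960 − δ) = Φ(0.140) = 0.5557.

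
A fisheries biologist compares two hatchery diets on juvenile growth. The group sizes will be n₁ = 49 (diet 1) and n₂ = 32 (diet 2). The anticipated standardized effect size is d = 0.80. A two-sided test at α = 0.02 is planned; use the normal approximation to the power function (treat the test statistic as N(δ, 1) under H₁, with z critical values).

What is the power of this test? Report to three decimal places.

Power ≈ 0.884

Noncentrality parameter: δ = d / √(1/n₁ + 1/n₂) = 0.80 / √(1/49 + 1/32) = 3.5198
Critical value for a two-sided test at α = 0.02: z_{α/2} = 2.326.
Power = Φ(δ − 2.326) + Φ(−δ − 2.326) = Φ(1.193) + Φ(-5.846) = 0.8837 + 0.0000 = 0.8837.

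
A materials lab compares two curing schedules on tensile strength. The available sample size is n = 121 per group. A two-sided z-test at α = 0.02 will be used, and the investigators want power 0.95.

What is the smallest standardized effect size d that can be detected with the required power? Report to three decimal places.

Need Φ(δ − 2.326) = 0.95, so δ = 2.326 + 1.645 = 3.971.
(Lower-tail contribution to power is negligible for δ > 0.)
δ = d·√(n/2) ⇒ d = δ/√(n/2) = 3.971/√(121/2) = 0.5106.

d ≈ 0.511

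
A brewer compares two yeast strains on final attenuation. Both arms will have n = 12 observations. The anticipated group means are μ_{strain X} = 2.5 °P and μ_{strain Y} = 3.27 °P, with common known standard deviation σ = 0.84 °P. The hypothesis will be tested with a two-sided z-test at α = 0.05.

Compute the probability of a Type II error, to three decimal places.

β ≈ 0.388

Standardized effect: d = |μ_{strain X} − μ_{strain Y}| / σ = |2.5 − 3.27| / 0.84 = 0.9167
Noncentrality parameter: δ = d·√(n/2) = 0.9167 × √(12/2) = 2.2454
Two-sided α = 0.05 → critical value z_{0.025} = 1.960.
Power = Φ(δ − 1.960) + Φ(−δ − 1.960) = Φ(0.285) + Φ(-4.205) = 0.6123 + 0.0000 = 0.6123.
Type II error: β = 1 − power = 1 − 0.6123 = 0.3877.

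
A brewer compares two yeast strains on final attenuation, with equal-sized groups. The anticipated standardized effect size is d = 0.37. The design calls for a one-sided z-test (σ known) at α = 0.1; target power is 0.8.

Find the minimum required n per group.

n = 66 per group

For power 0.8 need Φ(δ − z_{0.1}) = 0.8, so δ = z_{0.1} + z_{0.20} = 1.282 + 0.842 = 2.123.
δ = d·√(n/2) ⇒ n = 2(δ/d)² = 2 × (2.123 / 0.37)² = 65.86.
Round up to the next whole unit.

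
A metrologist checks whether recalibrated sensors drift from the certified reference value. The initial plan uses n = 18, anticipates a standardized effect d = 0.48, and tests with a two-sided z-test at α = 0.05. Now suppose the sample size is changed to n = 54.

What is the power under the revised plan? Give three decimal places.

Power ≈ 0.941

With n = 54: δ = d·√n = 0.48 × √54 = 3.5273. Critical value z_{0.025} = 1.960.
Revised power = Φ(δ − 1.960) + Φ(−δ − 1.960) = Φ(1.567) + Φ(-5.487) = 0.9415 + 0.0000 = 0.9415.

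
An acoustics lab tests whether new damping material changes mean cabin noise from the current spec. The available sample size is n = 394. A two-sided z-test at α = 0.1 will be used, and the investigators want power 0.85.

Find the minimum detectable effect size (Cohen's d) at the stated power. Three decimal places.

Required noncentrality: δ = z_{0.05} + z_{0.15} = 1.645 + 1.036 = 2.681.
(The second rejection-region term Φ(−δ − z_{α/2}) is negligible and dropped.)
δ = d·√n ⇒ d = δ/√n = 2.681/√394 = 0.1351.

d ≈ 0.135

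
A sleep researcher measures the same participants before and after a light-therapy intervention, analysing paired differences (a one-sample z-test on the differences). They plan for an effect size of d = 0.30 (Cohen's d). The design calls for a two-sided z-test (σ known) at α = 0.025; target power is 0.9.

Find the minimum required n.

n = 138

Set Φ(δ − 2.241) = 0.9; then δ − 2.241 = Φ⁻¹(0.9) = 1.282, giving δ = 3.523.
(The Φ(−δ − z_{α/2}) term is vanishingly small for δ > 0 and is dropped in the standard sample-size formula.)
δ = d·√n ⇒ n = (δ/d)² = (3.523 / 0.30)² = 137.90.
Rounding up, n = 138.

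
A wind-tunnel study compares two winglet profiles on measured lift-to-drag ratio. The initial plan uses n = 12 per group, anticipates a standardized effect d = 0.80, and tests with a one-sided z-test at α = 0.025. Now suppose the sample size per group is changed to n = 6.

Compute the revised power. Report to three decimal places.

Power ≈ 0.283

With n = 6 per group: δ = d·√(n/2) = 0.80 × √(6/2) = 1.3856. Critical value z_{0.025} = 1.960.
Revised power = Φ(δ − 1.960) = Φ(-0.574) = 0.2829.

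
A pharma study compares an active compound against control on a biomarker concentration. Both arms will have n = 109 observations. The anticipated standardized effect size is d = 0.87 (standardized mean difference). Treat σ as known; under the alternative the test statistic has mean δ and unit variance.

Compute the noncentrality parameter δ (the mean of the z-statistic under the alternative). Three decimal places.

The noncentrality parameter scales effect size by the design's sample-size factor: δ = d·√(n/2) = 0.87 × √(109/2) = 6.4227

δ ≈ 6.423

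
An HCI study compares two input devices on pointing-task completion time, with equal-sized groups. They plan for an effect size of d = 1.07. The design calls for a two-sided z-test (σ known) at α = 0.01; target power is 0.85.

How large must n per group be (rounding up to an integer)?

For power 0.85 need Φ(δ − z_{0.005}) = 0.85, so δ = z_{0.005} + z_{0.15} = 2.576 + 1.036 = 3.612.
(Ignoring the negligible lower-tail rejection probability gives the usual closed-form inversion.)
δ = d·√(n/2) ⇒ n = 2(δ/d)² = 2 × (3.612 / 1.07)² = 22.79.
Round up to the next whole unit.

n = 23 per group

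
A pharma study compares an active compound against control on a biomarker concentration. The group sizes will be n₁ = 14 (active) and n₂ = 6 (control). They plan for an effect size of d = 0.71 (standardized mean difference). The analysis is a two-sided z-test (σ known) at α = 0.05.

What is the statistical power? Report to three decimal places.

Noncentrality parameter: δ = d / √(1/n₁ + 1/n₂) = 0.71 / √(1/14 + 1/6) = 1.4551
Two-sided α = 0.05 → critical value z_{0.025} = 1.960.
Power = Φ(δ − 1.960) + Φ(−δ − 1.960) = Φ(-0.505) + Φ(-3.415) = 0.3068 + 0.0003 = 0.3071.

Power ≈ 0.307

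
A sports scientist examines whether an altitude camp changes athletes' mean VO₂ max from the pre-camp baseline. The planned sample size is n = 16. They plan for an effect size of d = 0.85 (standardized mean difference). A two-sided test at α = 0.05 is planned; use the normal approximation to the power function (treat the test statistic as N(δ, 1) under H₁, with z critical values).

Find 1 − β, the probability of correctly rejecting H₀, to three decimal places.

Power ≈ 0.925

Noncentrality parameter: δ = d·√n = 0.85 × √16 = 3.4000
Two-sided α = 0.05 → critical value z_{0.025} = 1.960.
Power = Φ(δ − 1.960) + Φ(−δ − 1.960) = Φ(1.440) + Φ(-5.360) = 0.9251 + 0.0000 = 0.9251.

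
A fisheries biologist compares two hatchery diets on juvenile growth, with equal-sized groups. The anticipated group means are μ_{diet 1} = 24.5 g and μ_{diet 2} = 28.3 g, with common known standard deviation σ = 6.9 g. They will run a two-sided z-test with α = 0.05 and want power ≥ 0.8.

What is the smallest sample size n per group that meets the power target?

Standardized effect: d = |μ_{diet 1} − μ_{diet 2}| / σ = |24.5 − 28.3| / 6.9 = 0.5507
Set Φ(δ − 1.960) = 0.8; then δ − 1.960 = Φ⁻¹(0.8) = 0.842, giving δ = 2.802.
(For δ > 0 the lower-tail rejection region contributes negligibly to power, so the one-term inversion is standard.)
δ = d·√(n/2) ⇒ n = 2(δ/d)² = 2 × (2.802 / 0.5507)² = 51.76.
Rounding up, n = 52 per group.

n = 52 per group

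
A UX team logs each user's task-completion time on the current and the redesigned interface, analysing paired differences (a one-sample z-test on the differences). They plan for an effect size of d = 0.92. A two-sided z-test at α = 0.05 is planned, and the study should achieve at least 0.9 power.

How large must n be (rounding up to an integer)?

n = 13

For power 0.9 need Φ(δ − z_{0.025}) = 0.9, so δ = z_{0.025} + z_{0.10} = 1.960 + 1.282 = 3.242.
(The Φ(−δ − z_{α/2}) term is vanishingly small for δ > 0 and is dropped in the standard sample-size formula.)
δ = d·√n ⇒ n = (δ/d)² = (3.242 / 0.92)² = 12.41.
Rounding up, n = 13.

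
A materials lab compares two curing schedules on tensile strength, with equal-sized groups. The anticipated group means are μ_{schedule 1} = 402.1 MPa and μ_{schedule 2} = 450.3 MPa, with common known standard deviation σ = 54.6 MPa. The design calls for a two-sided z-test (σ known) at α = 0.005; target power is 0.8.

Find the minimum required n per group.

n = 35 per group

Standardized effect: d = |μ_{schedule 1} − μ_{schedule 2}| / σ = |402.1 − 450.3| / 54.6 = 0.8828
Set Φ(δ − 2.807) = 0.8; then δ − 2.807 = Φ⁻¹(0.8) = 0.842, giving δ = 3.649.
(The Φ(−δ − z_{α/2}) term is vanishingly small for δ > 0 and is dropped in the standard sample-size formula.)
δ = d·√(n/2) ⇒ n = 2(δ/d)² = 2 × (3.649 / 0.8828)² = 34.17.
Rounding up, n = 35 per group.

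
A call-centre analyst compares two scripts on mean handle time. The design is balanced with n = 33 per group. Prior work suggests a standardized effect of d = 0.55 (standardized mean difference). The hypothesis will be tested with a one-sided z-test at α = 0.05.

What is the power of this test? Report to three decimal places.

Power ≈ 0.722

Noncentrality parameter: δ = d·√(n/2) = 0.55 × √(33/2) = 2.2341
Critical value for a one-sided test at α = 0.05: z_α = 1.645.
Power = Φ(δ − 1.645) = Φ(0.589) = 0.7222.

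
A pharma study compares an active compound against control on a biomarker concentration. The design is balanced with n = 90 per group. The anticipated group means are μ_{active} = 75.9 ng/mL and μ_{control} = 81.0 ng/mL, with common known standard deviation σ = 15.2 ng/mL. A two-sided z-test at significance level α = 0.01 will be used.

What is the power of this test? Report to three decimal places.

Standardized effect: d = |μ_{active} − μ_{control}| / σ = |75.9 − 81.0| / 15.2 = 0.3355
Noncentrality parameter: δ = d·√(n/2) = 0.3355 × √(90/2) = 2.2508
Two-sided α = 0.01 → critical value z_{0.005} = 2.576.
Power = Φ(δ − 2.576) + Φ(−δ − 2.576) = Φ(-0.325) + Φ(-4.827) = 0.3726 + 0.0000 = 0.3726.

Power ≈ 0.373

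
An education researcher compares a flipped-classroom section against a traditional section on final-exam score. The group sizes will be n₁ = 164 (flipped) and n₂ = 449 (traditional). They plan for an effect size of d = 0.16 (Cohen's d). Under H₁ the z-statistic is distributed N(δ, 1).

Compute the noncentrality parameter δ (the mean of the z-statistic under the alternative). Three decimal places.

The noncentrality parameter scales effect size by the design's sample-size factor: δ = d / √(1/n₁ + 1/n₂) = 0.16 / √(1/164 + 1/449) = 1.7536

δ ≈ 1.754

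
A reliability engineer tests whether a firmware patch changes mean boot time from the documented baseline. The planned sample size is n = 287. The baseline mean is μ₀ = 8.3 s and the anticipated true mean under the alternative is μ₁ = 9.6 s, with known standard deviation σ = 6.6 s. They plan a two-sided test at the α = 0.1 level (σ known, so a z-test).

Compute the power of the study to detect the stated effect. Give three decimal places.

Standardized effect: d = |μ₁ − μ₀| / σ = |9.6 − 8.3| / 6.6 = 0.1970
Noncentrality parameter: δ = d·√n = 0.1970 × √287 = 3.3369
Two-sided α = 0.1 → critical value z_{0.05} = 1.645.
Power = Φ(δ − 1.645) + Φ(−δ − 1.645) = Φ(1.692) + Φ(-4.982) = 0.9547 + 0.0000 = 0.9547.

Power ≈ 0.955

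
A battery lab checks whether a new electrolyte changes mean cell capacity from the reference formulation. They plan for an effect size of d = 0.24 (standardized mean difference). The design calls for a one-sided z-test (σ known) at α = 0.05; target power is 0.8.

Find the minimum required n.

n = 108

Set Φ(δ − 1.645) = 0.8; then δ − 1.645 = Φ⁻¹(0.8) = 0.842, giving δ = 2.486.
δ = d·√n ⇒ n = (δ/d)² = (2.486 / 0.24)² = 107.34.
Round up to the next whole unit.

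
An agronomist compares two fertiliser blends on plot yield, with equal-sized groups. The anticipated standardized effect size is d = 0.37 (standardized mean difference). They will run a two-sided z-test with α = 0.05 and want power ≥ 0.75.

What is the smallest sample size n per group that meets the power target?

n = 102 per group

Set Φ(δ − 1.960) = 0.75; then δ − 1.960 = Φ⁻¹(0.75) = 0.674, giving δ = 2.634.
(The Φ(−δ − z_{α/2}) term is vanishingly small for δ > 0 and is dropped in the standard sample-size formula.)
δ = d·√(n/2) ⇒ n = 2(δ/d)² = 2 × (2.634 / 0.37)² = 101.39.
Round up to the next whole unit.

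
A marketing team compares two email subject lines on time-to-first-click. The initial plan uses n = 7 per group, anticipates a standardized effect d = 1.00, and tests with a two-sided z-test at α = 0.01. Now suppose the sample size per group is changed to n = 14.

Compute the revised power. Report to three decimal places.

With n = 14 per group: δ = d·√(n/2) = 1.00 × √(14/2) = 2.6458. Critical value z_{0.005} = 2.576.
Revised power = Φ(δ − 2.576) + Φ(−δ − 2.576) = Φ(0.070) + Φ(-5.222) = 0.5279 + 0.0000 = 0.5279.

Power ≈ 0.528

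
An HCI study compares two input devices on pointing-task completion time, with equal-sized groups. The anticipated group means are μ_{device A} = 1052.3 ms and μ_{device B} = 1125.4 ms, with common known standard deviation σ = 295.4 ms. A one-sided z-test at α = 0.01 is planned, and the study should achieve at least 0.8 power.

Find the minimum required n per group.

n = 328 per group

Standardized effect: d = |μ_{device A} − μ_{device B}| / σ = |1052.3 − 1125.4| / 295.4 = 0.2475
Set Φ(δ − 2.326) = 0.8; then δ − 2.326 = Φ⁻¹(0.8) = 0.842, giving δ = 3.168.
δ = d·√(n/2) ⇒ n = 2(δ/d)² = 2 × (3.168 / 0.2475)² = 327.78.
Round up to the next whole unit.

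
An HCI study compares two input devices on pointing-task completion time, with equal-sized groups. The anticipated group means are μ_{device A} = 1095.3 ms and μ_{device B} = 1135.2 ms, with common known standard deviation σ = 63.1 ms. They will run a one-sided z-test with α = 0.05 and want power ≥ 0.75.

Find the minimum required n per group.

Standardized effect: d = |μ_{device A} − μ_{device B}| / σ = |1095.3 − 1135.2| / 63.1 = 0.6323
Set Φ(δ − 1.645) = 0.75; then δ − 1.645 = Φ⁻¹(0.75) = 0.674, giving δ = 2.319.
δ = d·√(n/2) ⇒ n = 2(δ/d)² = 2 × (2.319 / 0.6323)² = 26.91.
Rounding up, n = 27 per group.

n = 27 per group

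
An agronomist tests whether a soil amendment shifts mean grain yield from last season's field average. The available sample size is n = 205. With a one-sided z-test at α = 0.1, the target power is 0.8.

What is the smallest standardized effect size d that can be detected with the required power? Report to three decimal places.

d ≈ 0.148

Required noncentrality: δ = z_{0.1} + z_{0.20} = 1.282 + 0.842 = 2.123.
δ = d·√n ⇒ d = δ/√n = 2.123/√205 = 0.1483.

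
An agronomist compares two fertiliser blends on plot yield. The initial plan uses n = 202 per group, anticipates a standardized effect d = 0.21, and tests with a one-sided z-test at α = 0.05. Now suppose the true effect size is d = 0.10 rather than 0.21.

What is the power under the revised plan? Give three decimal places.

Power ≈ 0.261

With d = 0.10: δ = d·√(n/2) = 0.10 × √(202/2) = 1.0050. Critical value z_{0.05} = 1.645.
Revised power = P(Z > 1.645 − δ) = Φ(-0.640) = 0.2611.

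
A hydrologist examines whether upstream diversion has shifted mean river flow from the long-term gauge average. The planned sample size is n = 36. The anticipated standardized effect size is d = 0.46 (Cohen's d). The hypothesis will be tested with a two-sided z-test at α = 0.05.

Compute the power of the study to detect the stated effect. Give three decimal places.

Noncentrality parameter: δ = d·√n = 0.46 × √36 = 2.7600
Two-sided α = 0.05 → critical value z_{0.025} = 1.960.
Power = Φ(δ − 1.960) + Φ(−δ − 1.960) = Φ(0.800) + Φ(-4.720) = 0.7882 + 0.0000 = 0.7882.

Power ≈ 0.788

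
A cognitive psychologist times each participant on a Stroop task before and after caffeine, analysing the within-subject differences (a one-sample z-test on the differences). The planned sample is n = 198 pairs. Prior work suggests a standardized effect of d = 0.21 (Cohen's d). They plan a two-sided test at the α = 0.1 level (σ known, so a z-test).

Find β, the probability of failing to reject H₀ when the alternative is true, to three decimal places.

Noncentrality parameter: δ = d·√n = 0.21 × √198 = 2.9550
Two-sided α = 0.1 → critical value z_{0.05} = 1.645.
Power = Φ(δ − 1.645) + Φ(−δ − 1.645) = Φ(1.310) + Φ(-4.600) = 0.9049 + 0.0000 = 0.9049.
Type II error: β = 1 − power = 1 − 0.9049 = 0.0951.

β ≈ 0.095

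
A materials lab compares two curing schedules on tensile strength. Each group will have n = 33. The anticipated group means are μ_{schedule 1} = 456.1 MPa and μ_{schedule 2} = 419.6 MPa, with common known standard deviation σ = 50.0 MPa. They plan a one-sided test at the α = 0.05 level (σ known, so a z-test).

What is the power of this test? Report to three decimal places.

Power ≈ 0.907

Standardized effect: d = |μ_{schedule 1} − μ_{schedule 2}| / σ = |456.1 − 419.6| / 50.0 = 0.7300
Noncentrality parameter: δ = d·√(n/2) = 0.7300 × √(33/2) = 2.9653
One-sided α = 0.05 → critical value z_{0.05} = 1.645.
Power = Φ(δ − 1.645) = Φ(1.320) = 0.9067.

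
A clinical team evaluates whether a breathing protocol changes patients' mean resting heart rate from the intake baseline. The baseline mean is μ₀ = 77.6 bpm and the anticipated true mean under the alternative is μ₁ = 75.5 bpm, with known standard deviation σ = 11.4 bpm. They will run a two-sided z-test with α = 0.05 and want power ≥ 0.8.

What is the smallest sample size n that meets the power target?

Standardized effect: d = |μ₁ − μ₀| / σ = |75.5 − 77.6| / 11.4 = 0.1842
For power 0.8 need Φ(δ − z_{0.025}) = 0.8, so δ = z_{0.025} + z_{0.20} = 1.960 + 0.842 = 2.802.
(The Φ(−δ − z_{α/2}) term is vanishingly small for δ > 0 and is dropped in the standard sample-size formula.)
δ = d·√n ⇒ n = (δ/d)² = (2.802 / 0.1842)² = 231.30.
Rounding up, n = 232.

n = 232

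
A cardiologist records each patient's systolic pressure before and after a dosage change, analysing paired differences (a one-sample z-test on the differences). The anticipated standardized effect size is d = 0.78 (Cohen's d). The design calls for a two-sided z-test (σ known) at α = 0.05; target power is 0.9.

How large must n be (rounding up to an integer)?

For power 0.9 need Φ(δ − z_{0.025}) = 0.9, so δ = z_{0.025} + z_{0.10} = 1.960 + 1.282 = 3.242.
(The Φ(−δ − z_{α/2}) term is vanishingly small for δ > 0 and is dropped in the standard sample-size formula.)
δ = d·√n ⇒ n = (δ/d)² = (3.242 / 0.78)² = 17.27.
Rounding up, n = 18.

n = 18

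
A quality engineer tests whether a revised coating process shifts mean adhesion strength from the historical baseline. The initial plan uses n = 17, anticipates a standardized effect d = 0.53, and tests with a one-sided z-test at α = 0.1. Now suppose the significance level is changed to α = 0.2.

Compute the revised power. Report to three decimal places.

δ = d·√n = 0.53 × √17 = 2.1852 (unchanged). New critical value: z_{0.2} = 0.842.
Revised power = Φ(δ − 0.842) = Φ(1.344) = 0.9105.

Power ≈ 0.910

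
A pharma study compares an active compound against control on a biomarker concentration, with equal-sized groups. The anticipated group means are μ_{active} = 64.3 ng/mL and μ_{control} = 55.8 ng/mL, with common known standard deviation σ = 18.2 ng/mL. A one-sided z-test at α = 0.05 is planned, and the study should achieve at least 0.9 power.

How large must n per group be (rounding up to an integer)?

Standardized effect: d = |μ_{active} − μ_{control}| / σ = |64.3 − 55.8| / 18.2 = 0.4670
For power 0.9 need Φ(δ − z_{0.05}) = 0.9, so δ = z_{0.05} + z_{0.10} = 1.645 + 1.282 = 2.926.
δ = d·√(n/2) ⇒ n = 2(δ/d)² = 2 × (2.926 / 0.4670)² = 78.52.
Round up to the next whole unit.

n = 79 per group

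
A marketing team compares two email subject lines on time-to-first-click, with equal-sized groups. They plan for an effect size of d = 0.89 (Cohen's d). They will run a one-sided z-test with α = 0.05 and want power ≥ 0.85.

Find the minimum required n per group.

n = 19 per group

Set Φ(δ − 1.645) = 0.85; then δ − 1.645 = Φ⁻¹(0.85) = 1.036, giving δ = 2.681.
δ = d·√(n/2) ⇒ n = 2(δ/d)² = 2 × (2.681 / 0.89)² = 18.15.
Round up to the next whole unit.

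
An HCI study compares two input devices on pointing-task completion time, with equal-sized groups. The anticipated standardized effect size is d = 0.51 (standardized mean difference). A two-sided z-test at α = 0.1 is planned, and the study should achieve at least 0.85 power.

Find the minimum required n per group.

Set Φ(δ − 1.645) = 0.85; then δ − 1.645 = Φ⁻¹(0.85) = 1.036, giving δ = 2.681.
(For δ > 0 the lower-tail rejection region contributes negligibly to power, so the one-term inversion is standard.)
δ = d·√(n/2) ⇒ n = 2(δ/d)² = 2 × (2.681 / 0.51)² = 55.28.
Round up to the next whole unit.

n = 56 per group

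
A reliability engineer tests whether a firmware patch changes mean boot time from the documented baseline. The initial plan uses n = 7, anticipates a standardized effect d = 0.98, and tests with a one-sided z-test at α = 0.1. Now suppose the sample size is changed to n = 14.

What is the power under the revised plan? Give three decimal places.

Power ≈ 0.991

With n = 14: δ = d·√n = 0.98 × √14 = 3.6668. Critical value z_{0.1} = 1.282.
Revised power = Φ(δ − 1.282) = Φ(2.385) = 0.9915.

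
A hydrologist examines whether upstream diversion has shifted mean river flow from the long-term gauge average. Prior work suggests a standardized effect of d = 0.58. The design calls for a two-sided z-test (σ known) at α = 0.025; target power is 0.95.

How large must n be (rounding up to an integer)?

Set Φ(δ − 2.241) = 0.95; then δ − 2.241 = Φ⁻¹(0.95) = 1.645, giving δ = 3.886.
(Ignoring the negligible lower-tail rejection probability gives the usual closed-form inversion.)
δ = d·√n ⇒ n = (δ/d)² = (3.886 / 0.58)² = 44.90.
Round up to the next whole unit.

n = 45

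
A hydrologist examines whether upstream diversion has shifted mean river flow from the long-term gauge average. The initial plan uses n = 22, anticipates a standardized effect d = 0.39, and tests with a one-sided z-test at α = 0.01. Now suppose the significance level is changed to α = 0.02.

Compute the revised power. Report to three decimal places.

Power ≈ 0.411

δ = d·√n = 0.39 × √22 = 1.8293 (unchanged). New critical value: z_{0.02} = 2.054.
Revised power = Φ(δ − 2.054) = Φ(-0.224) = 0.4112.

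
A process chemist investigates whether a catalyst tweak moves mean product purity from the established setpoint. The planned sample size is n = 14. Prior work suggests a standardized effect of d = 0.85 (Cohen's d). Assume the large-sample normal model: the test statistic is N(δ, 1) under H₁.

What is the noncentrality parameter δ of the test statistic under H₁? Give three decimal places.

δ ≈ 3.180

δ = d·√n = 0.85 × √14 = 3.1804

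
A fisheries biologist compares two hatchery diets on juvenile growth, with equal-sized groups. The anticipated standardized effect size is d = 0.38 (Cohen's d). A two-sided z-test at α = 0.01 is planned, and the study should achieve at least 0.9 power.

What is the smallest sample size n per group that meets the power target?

Set Φ(δ − 2.576) = 0.9; then δ − 2.576 = Φ⁻¹(0.9) = 1.282, giving δ = 3.857.
(For δ > 0 the lower-tail rejection region contributes negligibly to power, so the one-term inversion is standard.)
δ = d·√(n/2) ⇒ n = 2(δ/d)² = 2 × (3.857 / 0.38)² = 206.09.
Round up to the next whole unit.

n = 207 per group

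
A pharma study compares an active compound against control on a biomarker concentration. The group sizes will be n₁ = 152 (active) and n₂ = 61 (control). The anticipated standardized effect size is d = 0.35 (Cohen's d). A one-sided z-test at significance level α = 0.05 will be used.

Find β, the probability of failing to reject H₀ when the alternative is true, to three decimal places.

β ≈ 0.253

Noncentrality parameter: δ = d / √(1/n₁ + 1/n₂) = 0.35 / √(1/152 + 1/61) = 2.3092
One-sided α = 0.05 → critical value z_{0.05} = 1.645.
Power = P(Z > 1.645 − δ) = Φ(0.664) = 0.7468.
Type II error: β = 1 − power = 1 − 0.7468 = 0.2532.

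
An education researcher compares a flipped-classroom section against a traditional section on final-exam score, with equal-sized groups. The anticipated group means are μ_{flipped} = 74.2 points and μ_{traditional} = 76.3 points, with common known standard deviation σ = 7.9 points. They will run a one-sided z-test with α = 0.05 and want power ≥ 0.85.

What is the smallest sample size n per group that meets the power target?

n = 204 per group

Standardized effect: d = |μ_{flipped} − μ_{traditional}| / σ = |74.2 − 76.3| / 7.9 = 0.2658
For power 0.85 need Φ(δ − z_{0.05}) = 0.85, so δ = z_{0.05} + z_{0.15} = 1.645 + 1.036 = 2.681.
δ = d·√(n/2) ⇒ n = 2(δ/d)² = 2 × (2.681 / 0.2658)² = 203.48.
Rounding up, n = 204 per group.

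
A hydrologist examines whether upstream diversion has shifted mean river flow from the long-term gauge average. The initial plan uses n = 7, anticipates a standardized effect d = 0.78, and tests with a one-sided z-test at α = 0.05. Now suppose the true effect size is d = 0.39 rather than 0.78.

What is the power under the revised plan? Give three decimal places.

Power ≈ 0.270

With d = 0.39: δ = d·√n = 0.39 × √7 = 1.0318. Critical value z_{0.05} = 1.645.
Revised power = Φ(δ − 1.645) = Φ(-0.613) = 0.2699.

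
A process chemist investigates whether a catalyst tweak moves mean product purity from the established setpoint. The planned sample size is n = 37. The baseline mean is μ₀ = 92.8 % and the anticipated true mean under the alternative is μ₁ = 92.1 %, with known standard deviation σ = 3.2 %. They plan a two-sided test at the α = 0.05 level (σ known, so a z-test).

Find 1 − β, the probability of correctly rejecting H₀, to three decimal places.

Power ≈ 0.265

Standardized effect: d = |μ₁ − μ₀| / σ = |92.1 − 92.8| / 3.2 = 0.2187
Noncentrality parameter: δ = d·√n = 0.2187 × √37 = 1.3306
Critical value for a two-sided test at α = 0.05: z_{α/2} = 1.960.
Power = Φ(δ − 1.960) + Φ(−δ − 1.960) = Φ(-0.629) + Φ(-3.291) = 0.2646 + 0.0005 = 0.2651.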